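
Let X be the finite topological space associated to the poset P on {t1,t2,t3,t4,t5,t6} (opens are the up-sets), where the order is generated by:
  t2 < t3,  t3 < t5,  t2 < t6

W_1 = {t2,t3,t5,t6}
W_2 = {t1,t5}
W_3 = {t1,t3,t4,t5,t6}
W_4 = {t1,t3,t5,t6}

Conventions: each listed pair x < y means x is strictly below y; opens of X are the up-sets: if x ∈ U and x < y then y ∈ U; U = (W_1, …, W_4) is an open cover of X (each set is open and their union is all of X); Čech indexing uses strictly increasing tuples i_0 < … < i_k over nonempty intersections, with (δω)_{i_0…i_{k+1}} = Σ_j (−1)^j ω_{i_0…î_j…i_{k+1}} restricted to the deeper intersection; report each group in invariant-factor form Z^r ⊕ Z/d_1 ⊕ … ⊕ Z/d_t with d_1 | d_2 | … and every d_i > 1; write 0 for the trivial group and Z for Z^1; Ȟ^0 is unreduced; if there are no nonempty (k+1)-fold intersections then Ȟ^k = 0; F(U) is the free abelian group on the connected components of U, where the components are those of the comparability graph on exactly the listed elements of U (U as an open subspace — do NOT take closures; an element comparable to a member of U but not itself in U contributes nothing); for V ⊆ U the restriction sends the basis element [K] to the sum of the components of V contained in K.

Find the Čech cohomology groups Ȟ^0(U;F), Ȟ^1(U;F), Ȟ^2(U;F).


nerve simplices:
  W12={t5} W13={t3,t5,t6} W14={t3,t5,t6} W23={t1,t5} W24={t1,t5} W34={t1,t3,t5,t6}
  W123={t5} W124={t5} W134={t3,t5,t6} W234={t1,t5}
  W1234={t5}
components per intersection:
  W1: {t2,t3,t5,t6}
  W2: {t1} {t5}
  W3: {t1} {t3,t5} {t4} {t6}
  W4: {t1} {t3,t5} {t6}
  W12: {t5}
  W13: {t3,t5} {t6}
  W14: {t3,t5} {t6}
  W23: {t1} {t5}
  W24: {t1} {t5}
  W34: {t1} {t3,t5} {t6}
  W123: {t5}
  W124: {t5}
  W134: {t3,t5} {t6}
  W234: {t1} {t5}
  W1234: {t5}
C dims 10,12,6,1; δ0: rk 7, SNF 1^7; δ1: rk 5, SNF 1^5; δ2: rk 1, SNF 1^1
degree 0: 10−7−0 = 3 → Ȟ^0 ≅ Z^3
degree 1: 12−5−7 = 0 → Ȟ^1 ≅ 0
degree 2: 6−1−5 = 0 → Ȟ^2 ≅ 0

Ȟ^0 = Z^3, Ȟ^1 = 0, Ȟ^2 = 0


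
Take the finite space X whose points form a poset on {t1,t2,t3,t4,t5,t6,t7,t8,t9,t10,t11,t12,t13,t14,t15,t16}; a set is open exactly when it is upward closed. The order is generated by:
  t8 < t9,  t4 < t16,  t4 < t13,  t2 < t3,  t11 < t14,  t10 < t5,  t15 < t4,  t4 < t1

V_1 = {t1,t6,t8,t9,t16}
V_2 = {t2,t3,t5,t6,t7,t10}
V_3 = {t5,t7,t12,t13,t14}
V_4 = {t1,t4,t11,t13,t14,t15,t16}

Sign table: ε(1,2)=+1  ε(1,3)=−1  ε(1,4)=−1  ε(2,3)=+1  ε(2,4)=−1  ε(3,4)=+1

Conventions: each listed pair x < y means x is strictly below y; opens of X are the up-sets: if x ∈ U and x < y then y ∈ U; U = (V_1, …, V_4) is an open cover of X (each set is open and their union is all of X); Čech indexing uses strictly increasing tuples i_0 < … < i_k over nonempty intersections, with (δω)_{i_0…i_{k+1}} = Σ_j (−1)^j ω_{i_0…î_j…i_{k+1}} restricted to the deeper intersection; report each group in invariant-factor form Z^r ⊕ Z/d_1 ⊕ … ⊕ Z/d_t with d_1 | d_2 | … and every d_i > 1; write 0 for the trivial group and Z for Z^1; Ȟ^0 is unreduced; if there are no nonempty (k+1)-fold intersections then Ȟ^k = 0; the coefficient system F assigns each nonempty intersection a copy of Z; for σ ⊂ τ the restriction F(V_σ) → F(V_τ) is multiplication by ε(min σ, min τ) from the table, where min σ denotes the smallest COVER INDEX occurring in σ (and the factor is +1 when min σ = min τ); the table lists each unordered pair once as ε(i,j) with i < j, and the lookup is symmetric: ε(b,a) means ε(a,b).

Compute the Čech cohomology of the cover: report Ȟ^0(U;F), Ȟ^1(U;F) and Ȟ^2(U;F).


Ȟ^0(U;F) ≅ 0, Ȟ^1(U;F) ≅ Z/2, Ȟ^2(U;F) ≅ 0

nonempty overlaps:
  V12={t6} V14={t1,t16} V23={t5,t7} V34={t13,t14}
C dims 4,4; δ0: rk 4, SNF 1^3·2
degree 0: 4−4−0 = 0 → Ȟ^0 ≅ 0
degree 1: 4−0−4 = 0 plus torsion [2] → Ȟ^1 ≅ Z/2
degree 2: 0−0−0 = 0 → Ȟ^2 ≅ 0


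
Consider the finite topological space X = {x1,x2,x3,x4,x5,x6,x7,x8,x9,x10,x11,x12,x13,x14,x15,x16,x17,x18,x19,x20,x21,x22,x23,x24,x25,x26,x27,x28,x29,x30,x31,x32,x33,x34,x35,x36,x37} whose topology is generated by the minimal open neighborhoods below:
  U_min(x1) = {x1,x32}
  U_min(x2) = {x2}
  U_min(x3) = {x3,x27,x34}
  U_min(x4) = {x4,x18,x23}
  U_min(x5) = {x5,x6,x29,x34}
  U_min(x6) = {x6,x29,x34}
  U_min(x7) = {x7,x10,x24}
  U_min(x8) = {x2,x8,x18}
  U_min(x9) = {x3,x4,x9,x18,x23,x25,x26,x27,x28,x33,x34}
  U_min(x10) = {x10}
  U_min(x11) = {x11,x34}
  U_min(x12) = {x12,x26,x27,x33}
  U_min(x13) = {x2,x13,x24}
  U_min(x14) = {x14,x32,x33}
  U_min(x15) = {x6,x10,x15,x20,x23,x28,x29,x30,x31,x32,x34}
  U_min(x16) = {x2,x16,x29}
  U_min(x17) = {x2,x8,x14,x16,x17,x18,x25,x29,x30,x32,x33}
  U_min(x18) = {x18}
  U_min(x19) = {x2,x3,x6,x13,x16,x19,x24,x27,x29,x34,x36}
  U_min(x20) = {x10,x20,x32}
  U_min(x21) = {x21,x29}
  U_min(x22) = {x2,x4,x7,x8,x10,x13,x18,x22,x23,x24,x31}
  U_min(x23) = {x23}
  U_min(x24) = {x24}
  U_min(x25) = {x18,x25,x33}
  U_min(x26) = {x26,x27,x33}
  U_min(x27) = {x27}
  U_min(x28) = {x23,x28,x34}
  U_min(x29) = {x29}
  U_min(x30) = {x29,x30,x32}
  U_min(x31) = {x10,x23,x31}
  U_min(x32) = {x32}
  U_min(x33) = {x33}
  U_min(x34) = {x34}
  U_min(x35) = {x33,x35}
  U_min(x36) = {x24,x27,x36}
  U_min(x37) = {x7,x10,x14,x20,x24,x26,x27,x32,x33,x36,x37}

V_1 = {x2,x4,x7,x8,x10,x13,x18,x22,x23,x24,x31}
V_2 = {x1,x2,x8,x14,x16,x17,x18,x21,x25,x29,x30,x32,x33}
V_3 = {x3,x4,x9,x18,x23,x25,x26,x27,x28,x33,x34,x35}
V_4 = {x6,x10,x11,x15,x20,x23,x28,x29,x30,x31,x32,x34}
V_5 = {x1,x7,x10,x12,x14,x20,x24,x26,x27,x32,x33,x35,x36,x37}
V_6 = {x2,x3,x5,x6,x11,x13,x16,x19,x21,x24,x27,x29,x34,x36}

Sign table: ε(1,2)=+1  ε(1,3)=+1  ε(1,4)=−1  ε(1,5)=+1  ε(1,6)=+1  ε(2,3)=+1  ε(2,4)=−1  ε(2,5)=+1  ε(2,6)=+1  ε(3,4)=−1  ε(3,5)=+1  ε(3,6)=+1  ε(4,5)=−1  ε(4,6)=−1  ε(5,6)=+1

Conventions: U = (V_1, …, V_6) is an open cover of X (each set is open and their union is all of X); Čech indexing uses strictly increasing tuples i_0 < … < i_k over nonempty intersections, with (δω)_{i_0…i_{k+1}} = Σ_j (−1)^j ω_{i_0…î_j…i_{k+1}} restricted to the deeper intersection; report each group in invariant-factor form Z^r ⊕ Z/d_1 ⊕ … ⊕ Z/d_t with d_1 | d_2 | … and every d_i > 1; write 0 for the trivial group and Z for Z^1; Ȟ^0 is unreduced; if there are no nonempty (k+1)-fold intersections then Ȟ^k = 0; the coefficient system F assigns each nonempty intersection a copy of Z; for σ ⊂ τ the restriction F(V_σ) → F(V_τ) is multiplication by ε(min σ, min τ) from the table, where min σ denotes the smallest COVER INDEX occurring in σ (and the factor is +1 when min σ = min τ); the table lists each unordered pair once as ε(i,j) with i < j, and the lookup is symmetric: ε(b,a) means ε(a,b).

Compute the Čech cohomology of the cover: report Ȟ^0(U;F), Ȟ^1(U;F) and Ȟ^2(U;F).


intersection data:
  V12={x2,x8,x18} V13={x4,x18,x23} V14={x10,x23,x31} V15={x7,x10,x24} V16={x2,x13,x24} V23={x18,x25,x33} V24={x29,x30,x32} V25={x1,x14,x32,x33} V26={x2,x16,x21,x29} V34={x23,x28,x34} V35={x26,x27,x33,x35} V36={x3,x27,x34} V45={x10,x20,x32} V46={x6,x11,x29,x34} V56={x24,x27,x36}
  V123={x18} V126={x2} V134={x23} V145={x10} V156={x24} V235={x33} V245={x32} V246={x29} V346={x34} V356={x27}
C dims 6,15,10; δ0: rk 5, SNF 1^5; δ1: rk 10, SNF 1^9·2
Ȟ^0 = (6 − 5) − 0 = 1, so Ȟ^0 ≅ Z
Ȟ^1 = (15 − 10) − 5 = 0, so Ȟ^1 ≅ 0
Ȟ^2 = (10 − 0) − 10 = 0 plus torsion [2], so Ȟ^2 ≅ Z/2

Ȟ^0 = Z, Ȟ^1 = 0, Ȟ^2 = Z/2


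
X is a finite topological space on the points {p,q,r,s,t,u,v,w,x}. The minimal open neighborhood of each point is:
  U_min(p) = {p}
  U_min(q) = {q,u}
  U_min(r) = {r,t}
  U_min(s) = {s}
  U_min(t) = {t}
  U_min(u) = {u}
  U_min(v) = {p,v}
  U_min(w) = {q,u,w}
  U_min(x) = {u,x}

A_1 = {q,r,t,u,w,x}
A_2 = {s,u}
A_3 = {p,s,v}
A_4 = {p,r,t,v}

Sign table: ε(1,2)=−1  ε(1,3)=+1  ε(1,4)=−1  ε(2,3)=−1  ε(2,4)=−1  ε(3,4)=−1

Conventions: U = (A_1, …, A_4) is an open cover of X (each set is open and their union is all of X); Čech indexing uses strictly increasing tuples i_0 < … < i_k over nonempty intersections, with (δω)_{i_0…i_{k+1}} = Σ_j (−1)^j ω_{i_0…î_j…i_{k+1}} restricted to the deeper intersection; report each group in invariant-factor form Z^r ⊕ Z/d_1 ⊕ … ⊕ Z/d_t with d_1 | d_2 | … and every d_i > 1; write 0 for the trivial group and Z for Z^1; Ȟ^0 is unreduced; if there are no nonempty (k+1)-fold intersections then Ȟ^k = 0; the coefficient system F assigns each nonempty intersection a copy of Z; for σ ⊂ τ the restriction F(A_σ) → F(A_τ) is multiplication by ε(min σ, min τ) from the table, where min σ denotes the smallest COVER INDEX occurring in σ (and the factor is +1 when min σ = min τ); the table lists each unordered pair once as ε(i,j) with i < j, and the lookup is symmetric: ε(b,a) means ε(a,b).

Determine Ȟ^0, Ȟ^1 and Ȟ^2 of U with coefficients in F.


Ȟ^0(U;F) ≅ Z; Ȟ^1(U;F) ≅ Z; Ȟ^2(U;F) ≅ 0

cover nerve:
  A12={u} A14={r,t} A23={s} A34={p,v}
C dims 4,4; δ0: rk 3, SNF 1^3
Ȟ^0: (4−3)−0=1 ⇒ Z
Ȟ^1: (4−0)−3=1 ⇒ Z
Ȟ^2: (0−0)−0=0 ⇒ 0


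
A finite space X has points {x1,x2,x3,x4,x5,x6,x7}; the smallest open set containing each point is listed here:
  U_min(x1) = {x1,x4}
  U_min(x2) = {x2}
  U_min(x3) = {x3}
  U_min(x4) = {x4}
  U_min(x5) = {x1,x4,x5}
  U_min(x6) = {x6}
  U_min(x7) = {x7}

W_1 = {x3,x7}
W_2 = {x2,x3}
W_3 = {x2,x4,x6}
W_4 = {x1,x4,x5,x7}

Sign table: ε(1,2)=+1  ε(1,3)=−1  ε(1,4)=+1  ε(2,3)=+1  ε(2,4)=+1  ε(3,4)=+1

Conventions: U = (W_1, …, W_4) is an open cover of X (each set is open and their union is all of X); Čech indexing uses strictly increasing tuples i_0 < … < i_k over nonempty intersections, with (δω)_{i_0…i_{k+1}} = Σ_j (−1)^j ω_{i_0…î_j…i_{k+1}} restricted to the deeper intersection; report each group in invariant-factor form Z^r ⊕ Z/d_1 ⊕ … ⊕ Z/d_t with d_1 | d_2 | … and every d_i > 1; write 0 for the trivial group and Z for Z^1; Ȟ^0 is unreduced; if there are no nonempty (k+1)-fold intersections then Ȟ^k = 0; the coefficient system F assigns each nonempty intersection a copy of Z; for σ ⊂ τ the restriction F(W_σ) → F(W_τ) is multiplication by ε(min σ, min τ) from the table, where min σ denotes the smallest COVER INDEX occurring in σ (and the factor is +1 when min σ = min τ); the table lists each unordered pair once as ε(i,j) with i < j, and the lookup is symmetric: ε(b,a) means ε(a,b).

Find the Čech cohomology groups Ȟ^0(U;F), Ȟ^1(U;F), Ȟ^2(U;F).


Ȟ^0 = Z, Ȟ^1 = Z and Ȟ^2 = 0

nerve of the cover:
  W12={x3} W14={x7} W23={x2} W34={x4}
C dims 4,4; δ0: rk 3, SNF 1^3
Ȟ^0 = (4 − 3) − 0 = 1, so Ȟ^0 ≅ Z
Ȟ^1 = (4 − 0) − 3 = 1, so Ȟ^1 ≅ Z
Ȟ^2 = (0 − 0) − 0 = 0, so Ȟ^2 ≅ 0


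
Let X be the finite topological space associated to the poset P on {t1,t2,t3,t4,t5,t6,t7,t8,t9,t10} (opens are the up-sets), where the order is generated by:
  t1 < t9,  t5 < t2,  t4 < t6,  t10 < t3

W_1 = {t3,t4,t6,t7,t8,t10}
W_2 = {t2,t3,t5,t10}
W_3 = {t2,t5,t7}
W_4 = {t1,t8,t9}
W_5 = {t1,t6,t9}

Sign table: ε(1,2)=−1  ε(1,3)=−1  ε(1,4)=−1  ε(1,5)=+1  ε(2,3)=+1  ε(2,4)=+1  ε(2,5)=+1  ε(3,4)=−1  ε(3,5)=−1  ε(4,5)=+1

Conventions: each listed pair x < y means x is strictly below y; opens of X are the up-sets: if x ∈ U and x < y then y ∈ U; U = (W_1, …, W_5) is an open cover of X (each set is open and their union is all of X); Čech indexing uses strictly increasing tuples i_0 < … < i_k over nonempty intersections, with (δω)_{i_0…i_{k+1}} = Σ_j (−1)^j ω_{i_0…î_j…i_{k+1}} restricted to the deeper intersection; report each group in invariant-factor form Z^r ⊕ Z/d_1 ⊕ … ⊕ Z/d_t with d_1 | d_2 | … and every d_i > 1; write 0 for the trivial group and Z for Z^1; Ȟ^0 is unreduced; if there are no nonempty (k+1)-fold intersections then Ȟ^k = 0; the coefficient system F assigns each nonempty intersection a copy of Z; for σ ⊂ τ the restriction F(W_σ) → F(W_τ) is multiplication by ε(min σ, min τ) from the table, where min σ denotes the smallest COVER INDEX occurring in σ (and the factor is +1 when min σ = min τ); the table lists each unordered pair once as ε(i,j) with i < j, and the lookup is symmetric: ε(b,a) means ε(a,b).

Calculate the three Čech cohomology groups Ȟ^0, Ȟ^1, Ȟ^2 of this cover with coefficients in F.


Ȟ^0 ≅ 0,  Ȟ^1 ≅ Z ⊕ Z/2,  Ȟ^2 ≅ 0

nerve of the cover:
  W12={t3,t10} W13={t7} W14={t8} W15={t6} W23={t2,t5} W45={t1,t9}
C dims 5,6; δ0: rk 5, SNF 1^4·2
Ȟ^0 = (5 − 5) − 0 = 0, so Ȟ^0 ≅ 0
Ȟ^1 = (6 − 0) − 5 = 1 plus torsion [2], so Ȟ^1 ≅ Z ⊕ Z/2
Ȟ^2 = (0 − 0) − 0 = 0, so Ȟ^2 ≅ 0


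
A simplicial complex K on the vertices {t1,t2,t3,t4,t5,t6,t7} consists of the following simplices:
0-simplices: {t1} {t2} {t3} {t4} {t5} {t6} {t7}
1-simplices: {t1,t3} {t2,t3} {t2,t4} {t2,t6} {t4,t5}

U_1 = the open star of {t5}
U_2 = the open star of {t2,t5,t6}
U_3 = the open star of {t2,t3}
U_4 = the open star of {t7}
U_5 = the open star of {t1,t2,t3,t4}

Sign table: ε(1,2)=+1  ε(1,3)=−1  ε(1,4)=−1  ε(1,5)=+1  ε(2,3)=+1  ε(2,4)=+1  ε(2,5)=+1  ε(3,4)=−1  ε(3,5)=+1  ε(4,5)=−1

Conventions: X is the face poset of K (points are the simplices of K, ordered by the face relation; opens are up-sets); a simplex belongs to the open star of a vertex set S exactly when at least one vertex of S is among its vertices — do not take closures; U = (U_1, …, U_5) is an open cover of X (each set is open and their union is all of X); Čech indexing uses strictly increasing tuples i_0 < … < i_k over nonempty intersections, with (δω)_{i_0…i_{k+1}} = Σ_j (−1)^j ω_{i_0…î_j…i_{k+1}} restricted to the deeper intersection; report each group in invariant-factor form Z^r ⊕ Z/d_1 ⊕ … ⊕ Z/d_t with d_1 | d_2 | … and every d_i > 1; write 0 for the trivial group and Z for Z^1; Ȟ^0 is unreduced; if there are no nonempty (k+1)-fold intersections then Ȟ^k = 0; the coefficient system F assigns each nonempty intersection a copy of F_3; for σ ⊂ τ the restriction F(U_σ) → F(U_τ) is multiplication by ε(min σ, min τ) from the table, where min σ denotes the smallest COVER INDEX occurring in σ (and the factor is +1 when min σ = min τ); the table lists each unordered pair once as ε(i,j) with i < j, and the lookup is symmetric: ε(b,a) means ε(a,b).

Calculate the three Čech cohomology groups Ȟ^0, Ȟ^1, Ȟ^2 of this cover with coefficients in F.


Ȟ^0(U;F) ≅ Z/3 ⊕ Z/3, Ȟ^1(U;F) ≅ 0, Ȟ^2(U;F) ≅ 0

cover nerve:
  U1={{t5},{t4,t5}} U2={{t2},{t5},{t6},{t2,t3},{t2,t4},{t2,t6},{t4,t5}} U3={{t2},{t3},{t1,t3},{t2,t3},{t2,t4},{t2,t6}} U4={{t7}} U5={{t1},{t2},{t3},{t4},{t1,t3},{t2,t3},{t2,t4},{t2,t6},{t4,t5}}
  U12={{t5},{t4,t5}} U15={{t4,t5}} U23={{t2},{t2,t3},{t2,t4},{t2,t6}} U25={{t2},{t2,t3},{t2,t4},{t2,t6},{t4,t5}} U35={{t2},{t3},{t1,t3},{t2,t3},{t2,t4},{t2,t6}}
  U125={{t4,t5}} U235={{t2},{t2,t3},{t2,t4},{t2,t6}}
C dims 5,5,2; δ0: rk_F3 3; δ1: rk_F3 2
Ȟ^0: (5−3)−0=2 ⇒ Z/3 ⊕ Z/3
Ȟ^1: (5−2)−3=0 ⇒ 0
Ȟ^2: (2−0)−2=0 ⇒ 0


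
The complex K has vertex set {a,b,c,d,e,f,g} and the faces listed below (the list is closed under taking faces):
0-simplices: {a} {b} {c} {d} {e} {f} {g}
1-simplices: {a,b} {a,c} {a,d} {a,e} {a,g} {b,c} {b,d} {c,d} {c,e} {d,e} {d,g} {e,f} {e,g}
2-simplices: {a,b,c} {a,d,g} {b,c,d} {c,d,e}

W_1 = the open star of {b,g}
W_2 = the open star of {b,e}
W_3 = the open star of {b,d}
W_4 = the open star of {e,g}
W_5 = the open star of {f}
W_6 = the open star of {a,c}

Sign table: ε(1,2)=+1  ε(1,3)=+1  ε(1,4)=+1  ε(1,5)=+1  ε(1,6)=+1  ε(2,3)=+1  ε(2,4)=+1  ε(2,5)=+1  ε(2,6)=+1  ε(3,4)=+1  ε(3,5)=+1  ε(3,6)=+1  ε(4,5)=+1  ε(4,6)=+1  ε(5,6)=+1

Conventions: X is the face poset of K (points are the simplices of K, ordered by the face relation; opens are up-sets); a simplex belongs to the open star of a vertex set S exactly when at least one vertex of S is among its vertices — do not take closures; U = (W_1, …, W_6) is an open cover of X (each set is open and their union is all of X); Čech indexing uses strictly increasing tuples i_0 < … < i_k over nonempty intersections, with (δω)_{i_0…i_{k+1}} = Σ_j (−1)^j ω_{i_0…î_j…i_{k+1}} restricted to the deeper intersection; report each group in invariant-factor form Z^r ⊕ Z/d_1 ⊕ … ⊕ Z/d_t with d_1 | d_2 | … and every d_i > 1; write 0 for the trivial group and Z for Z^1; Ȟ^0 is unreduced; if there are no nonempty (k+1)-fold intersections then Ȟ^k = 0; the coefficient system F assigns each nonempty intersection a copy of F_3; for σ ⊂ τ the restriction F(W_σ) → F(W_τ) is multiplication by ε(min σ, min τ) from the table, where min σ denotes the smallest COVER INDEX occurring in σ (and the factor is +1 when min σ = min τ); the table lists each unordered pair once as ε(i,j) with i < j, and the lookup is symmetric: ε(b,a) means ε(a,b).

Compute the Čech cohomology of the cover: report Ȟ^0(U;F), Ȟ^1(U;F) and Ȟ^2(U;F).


Ȟ^0(U;F) ≅ Z/3, Ȟ^1(U;F) ≅ 0 and Ȟ^2(U;F) ≅ Z/3

nonempty overlaps:
  W1={{b},{g},{a,b},{a,g},{b,c},{b,d},{d,g},{e,g},{a,b,c},{a,d,g},{b,c,d}} W2={{b},{e},{a,b},{a,e},{b,c},{b,d},{c,e},{d,e},{e,f},{e,g},{a,b,c},{b,c,d},{c,d,e}} W3={{b},{d},{a,b},{a,d},{b,c},{b,d},{c,d},{d,e},{d,g},{a,b,c},{a,d,g},{b,c,d},{c,d,e}} W4={{e},{g},{a,e},{a,g},{c,e},{d,e},{d,g},{e,f},{e,g},{a,d,g},{c,d,e}} W5={{f},{e,f}} W6={{a},{c},{a,b},{a,c},{a,d},{a,e},{a,g},{b,c},{c,d},{c,e},{a,b,c},{a,d,g},{b,c,d},{c,d,e}}
  W12={{b},{a,b},{b,c},{b,d},{e,g},{a,b,c},{b,c,d}} W13={{b},{a,b},{b,c},{b,d},{d,g},{a,b,c},{a,d,g},{b,c,d}} W14={{g},{a,g},{d,g},{e,g},{a,d,g}} W16={{a,b},{a,g},{b,c},{a,b,c},{a,d,g},{b,c,d}} W23={{b},{a,b},{b,c},{b,d},{d,e},{a,b,c},{b,c,d},{c,d,e}} W24={{e},{a,e},{c,e},{d,e},{e,f},{e,g},{c,d,e}} W25={{e,f}} W26={{a,b},{a,e},{b,c},{c,e},{a,b,c},{b,c,d},{c,d,e}} W34={{d,e},{d,g},{a,d,g},{c,d,e}} W36={{a,b},{a,d},{b,c},{c,d},{a,b,c},{a,d,g},{b,c,d},{c,d,e}} W45={{e,f}} W46={{a,e},{a,g},{c,e},{a,d,g},{c,d,e}}
  W123={{b},{a,b},{b,c},{b,d},{a,b,c},{b,c,d}} W124={{e,g}} W126={{a,b},{b,c},{a,b,c},{b,c,d}} W134={{d,g},{a,d,g}} W136={{a,b},{b,c},{a,b,c},{a,d,g},{b,c,d}} W146={{a,g},{a,d,g}} W234={{d,e},{c,d,e}} W236={{a,b},{b,c},{a,b,c},{b,c,d},{c,d,e}} W245={{e,f}} W246={{a,e},{c,e},{c,d,e}} W346={{a,d,g},{c,d,e}}
  W1236={{a,b},{b,c},{a,b,c},{b,c,d}} W1346={{a,d,g}} W2346={{c,d,e}}
C dims 6,12,11,3; δ0: rk_F3 5; δ1: rk_F3 7; δ2: rk_F3 3
degree 0: 6−5−0 = 1 → Ȟ^0 ≅ Z/3
degree 1: 12−7−5 = 0 → Ȟ^1 ≅ 0
degree 2: 11−3−7 = 1 → Ȟ^2 ≅ Z/3


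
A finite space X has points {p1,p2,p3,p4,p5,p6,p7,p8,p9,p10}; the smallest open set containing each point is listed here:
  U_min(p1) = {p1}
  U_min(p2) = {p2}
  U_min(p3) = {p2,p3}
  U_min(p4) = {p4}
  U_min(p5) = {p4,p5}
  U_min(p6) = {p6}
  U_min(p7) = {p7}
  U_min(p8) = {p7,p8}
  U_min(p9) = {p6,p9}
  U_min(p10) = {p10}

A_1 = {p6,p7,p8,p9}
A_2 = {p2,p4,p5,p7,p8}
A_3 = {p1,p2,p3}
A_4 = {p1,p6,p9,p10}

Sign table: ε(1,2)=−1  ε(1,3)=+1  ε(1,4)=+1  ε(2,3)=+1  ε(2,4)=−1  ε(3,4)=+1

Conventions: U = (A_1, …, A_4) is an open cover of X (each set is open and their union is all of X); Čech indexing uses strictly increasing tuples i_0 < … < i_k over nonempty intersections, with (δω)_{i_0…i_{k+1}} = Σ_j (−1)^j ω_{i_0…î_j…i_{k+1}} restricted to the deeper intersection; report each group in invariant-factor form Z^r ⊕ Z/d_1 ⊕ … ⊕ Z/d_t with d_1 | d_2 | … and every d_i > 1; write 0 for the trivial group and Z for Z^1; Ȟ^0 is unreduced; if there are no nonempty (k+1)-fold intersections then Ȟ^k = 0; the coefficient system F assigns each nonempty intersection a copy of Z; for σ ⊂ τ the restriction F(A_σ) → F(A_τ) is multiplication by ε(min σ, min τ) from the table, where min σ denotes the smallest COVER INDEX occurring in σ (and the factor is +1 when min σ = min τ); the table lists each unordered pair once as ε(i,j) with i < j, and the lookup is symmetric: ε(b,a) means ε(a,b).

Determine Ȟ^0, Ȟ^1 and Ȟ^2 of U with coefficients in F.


nonempty overlaps:
  A12={p7,p8} A14={p6,p9} A23={p2} A34={p1}
C dims 4,4; δ0: rk 4, SNF 1^3·2
degree 0: 4−4−0 = 0 → Ȟ^0 ≅ 0
degree 1: 4−0−4 = 0 plus torsion [2] → Ȟ^1 ≅ Z/2
degree 2: 0−0−0 = 0 → Ȟ^2 ≅ 0

Ȟ^0 ≅ 0, Ȟ^1 ≅ Z/2, Ȟ^2 ≅ 0


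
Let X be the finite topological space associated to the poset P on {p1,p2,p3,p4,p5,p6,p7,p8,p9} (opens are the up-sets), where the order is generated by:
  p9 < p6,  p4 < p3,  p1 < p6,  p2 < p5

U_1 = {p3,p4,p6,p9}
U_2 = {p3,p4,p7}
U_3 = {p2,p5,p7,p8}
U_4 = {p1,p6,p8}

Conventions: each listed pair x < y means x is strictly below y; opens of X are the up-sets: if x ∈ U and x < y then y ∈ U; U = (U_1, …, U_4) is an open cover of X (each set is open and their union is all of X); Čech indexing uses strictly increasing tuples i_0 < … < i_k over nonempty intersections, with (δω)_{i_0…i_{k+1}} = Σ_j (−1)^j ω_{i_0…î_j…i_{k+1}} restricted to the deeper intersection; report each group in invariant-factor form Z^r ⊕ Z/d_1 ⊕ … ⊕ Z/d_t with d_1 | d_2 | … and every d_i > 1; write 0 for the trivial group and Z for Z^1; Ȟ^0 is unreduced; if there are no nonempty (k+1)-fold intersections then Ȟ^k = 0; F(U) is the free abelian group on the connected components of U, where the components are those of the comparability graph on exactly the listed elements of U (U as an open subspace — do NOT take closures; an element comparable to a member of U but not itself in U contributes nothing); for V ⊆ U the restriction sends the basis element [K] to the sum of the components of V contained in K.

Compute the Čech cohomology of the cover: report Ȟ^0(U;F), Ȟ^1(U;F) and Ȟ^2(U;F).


nerve of the cover:
  U12={p3,p4} U14={p6} U23={p7} U34={p8}
components per intersection:
  U1: {p3,p4} {p6,p9}
  U2: {p3,p4} {p7}
  U3: {p2,p5} {p7} {p8}
  U4: {p1,p6} {p8}
  U12: {p3,p4}
  U14: {p6}
  U23: {p7}
  U34: {p8}
C dims 9,4; δ0: rk 4, SNF 1^4
Ȟ^0 = (9 − 4) − 0 = 5, so Ȟ^0 ≅ Z^5
Ȟ^1 = (4 − 0) − 4 = 0, so Ȟ^1 ≅ 0
Ȟ^2 = (0 − 0) − 0 = 0, so Ȟ^2 ≅ 0

Ȟ^0 ≅ Z^5, Ȟ^1 ≅ 0, Ȟ^2 ≅ 0


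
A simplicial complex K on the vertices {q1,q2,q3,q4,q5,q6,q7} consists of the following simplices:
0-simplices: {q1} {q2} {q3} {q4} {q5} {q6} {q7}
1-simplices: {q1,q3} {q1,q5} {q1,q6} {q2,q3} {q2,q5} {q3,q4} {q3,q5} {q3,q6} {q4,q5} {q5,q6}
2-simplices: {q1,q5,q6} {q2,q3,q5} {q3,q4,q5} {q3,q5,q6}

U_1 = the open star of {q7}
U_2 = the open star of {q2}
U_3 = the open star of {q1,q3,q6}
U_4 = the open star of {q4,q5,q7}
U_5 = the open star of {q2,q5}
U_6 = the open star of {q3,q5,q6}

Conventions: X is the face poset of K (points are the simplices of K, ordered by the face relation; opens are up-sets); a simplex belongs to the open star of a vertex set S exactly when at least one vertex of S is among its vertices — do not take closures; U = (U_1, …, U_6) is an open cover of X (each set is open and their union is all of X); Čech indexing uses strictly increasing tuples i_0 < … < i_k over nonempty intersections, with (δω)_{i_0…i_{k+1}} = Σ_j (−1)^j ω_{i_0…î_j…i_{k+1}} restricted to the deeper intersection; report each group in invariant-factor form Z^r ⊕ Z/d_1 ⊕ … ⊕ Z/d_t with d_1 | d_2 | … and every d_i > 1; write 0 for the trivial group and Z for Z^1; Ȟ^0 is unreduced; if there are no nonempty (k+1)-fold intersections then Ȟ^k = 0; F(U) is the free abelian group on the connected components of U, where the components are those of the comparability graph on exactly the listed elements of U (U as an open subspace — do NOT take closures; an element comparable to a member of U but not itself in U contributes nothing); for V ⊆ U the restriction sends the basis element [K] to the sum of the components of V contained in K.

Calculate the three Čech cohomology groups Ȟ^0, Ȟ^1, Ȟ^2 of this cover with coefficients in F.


nerve of the cover:
  U1={{q7}} U2={{q2},{q2,q3},{q2,q5},{q2,q3,q5}} U3={{q1},{q3},{q6},{q1,q3},{q1,q5},{q1,q6},{q2,q3},{q3,q4},{q3,q5},{q3,q6},{q5,q6},{q1,q5,q6},{q2,q3,q5},{q3,q4,q5},{q3,q5,q6}} U4={{q4},{q5},{q7},{q1,q5},{q2,q5},{q3,q4},{q3,q5},{q4,q5},{q5,q6},{q1,q5,q6},{q2,q3,q5},{q3,q4,q5},{q3,q5,q6}} U5={{q2},{q5},{q1,q5},{q2,q3},{q2,q5},{q3,q5},{q4,q5},{q5,q6},{q1,q5,q6},{q2,q3,q5},{q3,q4,q5},{q3,q5,q6}} U6={{q3},{q5},{q6},{q1,q3},{q1,q5},{q1,q6},{q2,q3},{q2,q5},{q3,q4},{q3,q5},{q3,q6},{q4,q5},{q5,q6},{q1,q5,q6},{q2,q3,q5},{q3,q4,q5},{q3,q5,q6}}
  U14={{q7}} U23={{q2,q3},{q2,q3,q5}} U24={{q2,q5},{q2,q3,q5}} U25={{q2},{q2,q3},{q2,q5},{q2,q3,q5}} U26={{q2,q3},{q2,q5},{q2,q3,q5}} U34={{q1,q5},{q3,q4},{q3,q5},{q5,q6},{q1,q5,q6},{q2,q3,q5},{q3,q4,q5},{q3,q5,q6}} U35={{q1,q5},{q2,q3},{q3,q5},{q5,q6},{q1,q5,q6},{q2,q3,q5},{q3,q4,q5},{q3,q5,q6}} U36={{q3},{q6},{q1,q3},{q1,q5},{q1,q6},{q2,q3},{q3,q4},{q3,q5},{q3,q6},{q5,q6},{q1,q5,q6},{q2,q3,q5},{q3,q4,q5},{q3,q5,q6}} U45={{q5},{q1,q5},{q2,q5},{q3,q5},{q4,q5},{q5,q6},{q1,q5,q6},{q2,q3,q5},{q3,q4,q5},{q3,q5,q6}} U46={{q5},{q1,q5},{q2,q5},{q3,q4},{q3,q5},{q4,q5},{q5,q6},{q1,q5,q6},{q2,q3,q5},{q3,q4,q5},{q3,q5,q6}} U56={{q5},{q1,q5},{q2,q3},{q2,q5},{q3,q5},{q4,q5},{q5,q6},{q1,q5,q6},{q2,q3,q5},{q3,q4,q5},{q3,q5,q6}}
  U234={{q2,q3,q5}} U235={{q2,q3},{q2,q3,q5}} U236={{q2,q3},{q2,q3,q5}} U245={{q2,q5},{q2,q3,q5}} U246={{q2,q5},{q2,q3,q5}} U256={{q2,q3},{q2,q5},{q2,q3,q5}} U345={{q1,q5},{q3,q5},{q5,q6},{q1,q5,q6},{q2,q3,q5},{q3,q4,q5},{q3,q5,q6}} U346={{q1,q5},{q3,q4},{q3,q5},{q5,q6},{q1,q5,q6},{q2,q3,q5},{q3,q4,q5},{q3,q5,q6}} U356={{q1,q5},{q2,q3},{q3,q5},{q5,q6},{q1,q5,q6},{q2,q3,q5},{q3,q4,q5},{q3,q5,q6}} U456={{q5},{q1,q5},{q2,q5},{q3,q5},{q4,q5},{q5,q6},{q1,q5,q6},{q2,q3,q5},{q3,q4,q5},{q3,q5,q6}}
  U2345={{q2,q3,q5}} U2346={{q2,q3,q5}} U2356={{q2,q3},{q2,q3,q5}} U2456={{q2,q5},{q2,q3,q5}} U3456={{q1,q5},{q3,q5},{q5,q6},{q1,q5,q6},{q2,q3,q5},{q3,q4,q5},{q3,q5,q6}}
  U23456={{q2,q3,q5}}
components per intersection:
  U1: {{q7}}
  U2: {{q2},{q2,q3},{q2,q5},{q2,q3,q5}}
  U3: {{q1},{q3},{q6},{q1,q3},{q1,q5},{q1,q6},{q2,q3},{q3,q4},{q3,q5},{q3,q6},{q5,q6},{q1,q5,q6},{q2,q3,q5},{q3,q4,q5},{q3,q5,q6}}
  U4: {{q4},{q5},{q1,q5},{q2,q5},{q3,q4},{q3,q5},{q4,q5},{q5,q6},{q1,q5,q6},{q2,q3,q5},{q3,q4,q5},{q3,q5,q6}} {{q7}}
  U5: {{q2},{q5},{q1,q5},{q2,q3},{q2,q5},{q3,q5},{q4,q5},{q5,q6},{q1,q5,q6},{q2,q3,q5},{q3,q4,q5},{q3,q5,q6}}
  U6: {{q3},{q5},{q6},{q1,q3},{q1,q5},{q1,q6},{q2,q3},{q2,q5},{q3,q4},{q3,q5},{q3,q6},{q4,q5},{q5,q6},{q1,q5,q6},{q2,q3,q5},{q3,q4,q5},{q3,q5,q6}}
  U14: {{q7}}
  U23: {{q2,q3},{q2,q3,q5}}
  U24: {{q2,q5},{q2,q3,q5}}
  U25: {{q2},{q2,q3},{q2,q5},{q2,q3,q5}}
  U26: {{q2,q3},{q2,q5},{q2,q3,q5}}
  U34: {{q1,q5},{q3,q4},{q3,q5},{q5,q6},{q1,q5,q6},{q2,q3,q5},{q3,q4,q5},{q3,q5,q6}}
  U35: {{q1,q5},{q2,q3},{q3,q5},{q5,q6},{q1,q5,q6},{q2,q3,q5},{q3,q4,q5},{q3,q5,q6}}
  U36: {{q3},{q6},{q1,q3},{q1,q5},{q1,q6},{q2,q3},{q3,q4},{q3,q5},{q3,q6},{q5,q6},{q1,q5,q6},{q2,q3,q5},{q3,q4,q5},{q3,q5,q6}}
  U45: {{q5},{q1,q5},{q2,q5},{q3,q5},{q4,q5},{q5,q6},{q1,q5,q6},{q2,q3,q5},{q3,q4,q5},{q3,q5,q6}}
  U46: {{q5},{q1,q5},{q2,q5},{q3,q4},{q3,q5},{q4,q5},{q5,q6},{q1,q5,q6},{q2,q3,q5},{q3,q4,q5},{q3,q5,q6}}
  U56: {{q5},{q1,q5},{q2,q3},{q2,q5},{q3,q5},{q4,q5},{q5,q6},{q1,q5,q6},{q2,q3,q5},{q3,q4,q5},{q3,q5,q6}}
  U234: {{q2,q3,q5}}
  U235: {{q2,q3},{q2,q3,q5}}
  U236: {{q2,q3},{q2,q3,q5}}
  U245: {{q2,q5},{q2,q3,q5}}
  U246: {{q2,q5},{q2,q3,q5}}
  U256: {{q2,q3},{q2,q5},{q2,q3,q5}}
  U345: {{q1,q5},{q3,q5},{q5,q6},{q1,q5,q6},{q2,q3,q5},{q3,q4,q5},{q3,q5,q6}}
  U346: {{q1,q5},{q3,q4},{q3,q5},{q5,q6},{q1,q5,q6},{q2,q3,q5},{q3,q4,q5},{q3,q5,q6}}
  U356: {{q1,q5},{q2,q3},{q3,q5},{q5,q6},{q1,q5,q6},{q2,q3,q5},{q3,q4,q5},{q3,q5,q6}}
  U456: {{q5},{q1,q5},{q2,q5},{q3,q5},{q4,q5},{q5,q6},{q1,q5,q6},{q2,q3,q5},{q3,q4,q5},{q3,q5,q6}}
  U2345: {{q2,q3,q5}}
  U2346: {{q2,q3,q5}}
  U2356: {{q2,q3},{q2,q3,q5}}
  U2456: {{q2,q5},{q2,q3,q5}}
  U3456: {{q1,q5},{q3,q5},{q5,q6},{q1,q5,q6},{q2,q3,q5},{q3,q4,q5},{q3,q5,q6}}
  U23456: {{q2,q3,q5}}
C dims 7,11,10,5; δ0: rk 5, SNF 1^5; δ1: rk 6, SNF 1^6; δ2: rk 4, SNF 1^4
Ȟ^0 = (7 − 5) − 0 = 2, so Ȟ^0 ≅ Z^2
Ȟ^1 = (11 − 6) − 5 = 0, so Ȟ^1 ≅ 0
Ȟ^2 = (10 − 4) − 6 = 0, so Ȟ^2 ≅ 0

Ȟ^0 ≅ Z^2,  Ȟ^1 ≅ 0,  Ȟ^2 ≅ 0


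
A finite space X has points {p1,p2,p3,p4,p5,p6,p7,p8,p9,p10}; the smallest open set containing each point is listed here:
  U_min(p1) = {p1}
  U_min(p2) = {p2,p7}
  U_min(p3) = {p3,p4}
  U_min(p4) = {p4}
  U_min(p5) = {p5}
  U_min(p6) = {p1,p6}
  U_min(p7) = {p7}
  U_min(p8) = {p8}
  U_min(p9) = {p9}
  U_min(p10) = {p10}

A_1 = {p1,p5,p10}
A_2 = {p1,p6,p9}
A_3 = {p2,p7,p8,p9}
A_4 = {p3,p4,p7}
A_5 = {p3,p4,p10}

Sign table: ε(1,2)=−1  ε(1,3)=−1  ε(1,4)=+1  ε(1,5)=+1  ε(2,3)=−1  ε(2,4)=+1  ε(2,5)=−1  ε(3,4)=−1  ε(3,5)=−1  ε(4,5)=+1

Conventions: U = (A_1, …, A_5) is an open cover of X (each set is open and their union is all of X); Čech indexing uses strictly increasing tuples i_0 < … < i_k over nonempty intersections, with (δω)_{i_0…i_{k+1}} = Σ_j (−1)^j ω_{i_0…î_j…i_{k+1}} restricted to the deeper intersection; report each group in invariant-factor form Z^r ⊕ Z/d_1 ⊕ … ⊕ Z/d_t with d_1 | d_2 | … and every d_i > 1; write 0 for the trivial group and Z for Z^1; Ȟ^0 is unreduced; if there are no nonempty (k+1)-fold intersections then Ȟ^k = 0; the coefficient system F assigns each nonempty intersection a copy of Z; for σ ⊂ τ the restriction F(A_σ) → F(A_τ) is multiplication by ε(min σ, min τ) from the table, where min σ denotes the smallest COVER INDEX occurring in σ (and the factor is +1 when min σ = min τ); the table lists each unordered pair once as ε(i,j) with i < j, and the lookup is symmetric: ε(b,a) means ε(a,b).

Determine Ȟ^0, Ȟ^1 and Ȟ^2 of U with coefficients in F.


Ȟ^0 ≅ 0, Ȟ^1 ≅ Z/2 and Ȟ^2 ≅ 0

nonempty intersections:
  A12={p1} A15={p10} A23={p9} A34={p7} A45={p3,p4}
C dims 5,5; δ0: rk 5, SNF 1^4·2
Ȟ^0: (5−5)−0=0 ⇒ 0
Ȟ^1: (5−0)−5=0 plus torsion [2] ⇒ Z/2
Ȟ^2: (0−0)−0=0 ⇒ 0


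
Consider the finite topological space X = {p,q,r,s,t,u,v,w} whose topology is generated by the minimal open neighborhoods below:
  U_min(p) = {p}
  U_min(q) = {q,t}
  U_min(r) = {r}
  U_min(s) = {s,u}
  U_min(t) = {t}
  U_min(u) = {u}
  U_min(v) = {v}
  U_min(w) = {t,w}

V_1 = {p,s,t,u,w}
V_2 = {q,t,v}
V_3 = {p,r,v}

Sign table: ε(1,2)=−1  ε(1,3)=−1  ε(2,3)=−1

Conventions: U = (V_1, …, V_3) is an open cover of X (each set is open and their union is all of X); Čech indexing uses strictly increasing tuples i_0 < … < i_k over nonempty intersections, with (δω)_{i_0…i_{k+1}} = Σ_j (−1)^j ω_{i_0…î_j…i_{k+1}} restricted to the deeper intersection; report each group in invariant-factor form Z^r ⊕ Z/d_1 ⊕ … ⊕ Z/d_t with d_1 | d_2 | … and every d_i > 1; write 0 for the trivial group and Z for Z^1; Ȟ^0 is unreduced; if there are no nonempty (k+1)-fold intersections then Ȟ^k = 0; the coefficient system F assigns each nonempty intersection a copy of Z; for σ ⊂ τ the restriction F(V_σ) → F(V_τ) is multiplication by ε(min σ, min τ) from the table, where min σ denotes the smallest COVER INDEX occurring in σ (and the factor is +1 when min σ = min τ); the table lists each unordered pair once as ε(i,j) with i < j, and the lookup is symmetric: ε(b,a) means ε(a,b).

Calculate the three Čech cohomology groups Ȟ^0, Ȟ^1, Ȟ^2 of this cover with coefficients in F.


Ȟ^0(U;F) ≅ 0, Ȟ^1(U;F) ≅ Z/2 and Ȟ^2(U;F) ≅ 0

nonempty overlaps:
  V12={t} V13={p} V23={v}
C dims 3,3; δ0: rk 3, SNF 1^2·2
degree 0: 3−3−0 = 0 → Ȟ^0 ≅ 0
degree 1: 3−0−3 = 0 plus torsion [2] → Ȟ^1 ≅ Z/2
degree 2: 0−0−0 = 0 → Ȟ^2 ≅ 0


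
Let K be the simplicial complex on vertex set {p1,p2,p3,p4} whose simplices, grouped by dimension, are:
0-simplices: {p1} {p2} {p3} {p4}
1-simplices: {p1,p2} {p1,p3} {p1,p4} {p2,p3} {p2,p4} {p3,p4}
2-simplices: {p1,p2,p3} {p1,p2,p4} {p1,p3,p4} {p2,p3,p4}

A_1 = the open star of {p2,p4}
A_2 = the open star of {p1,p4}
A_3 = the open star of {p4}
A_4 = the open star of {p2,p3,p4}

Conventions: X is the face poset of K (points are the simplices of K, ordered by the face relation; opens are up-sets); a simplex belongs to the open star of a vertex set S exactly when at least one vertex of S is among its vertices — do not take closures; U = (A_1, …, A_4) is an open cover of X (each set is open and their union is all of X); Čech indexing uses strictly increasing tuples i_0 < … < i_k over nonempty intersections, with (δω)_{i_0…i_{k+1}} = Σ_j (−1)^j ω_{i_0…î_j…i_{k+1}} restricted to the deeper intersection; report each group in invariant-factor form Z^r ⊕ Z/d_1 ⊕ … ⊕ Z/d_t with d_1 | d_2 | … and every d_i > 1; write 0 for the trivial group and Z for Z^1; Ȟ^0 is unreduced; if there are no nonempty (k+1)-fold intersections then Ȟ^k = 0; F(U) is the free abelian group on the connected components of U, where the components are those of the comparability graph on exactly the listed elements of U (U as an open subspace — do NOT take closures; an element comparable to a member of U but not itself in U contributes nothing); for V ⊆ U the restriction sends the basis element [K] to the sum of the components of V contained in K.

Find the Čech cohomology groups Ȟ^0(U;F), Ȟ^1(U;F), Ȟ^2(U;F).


nerve simplices:
  A1={{p2},{p4},{p1,p2},{p1,p4},{p2,p3},{p2,p4},{p3,p4},{p1,p2,p3},{p1,p2,p4},{p1,p3,p4},{p2,p3,p4}} A2={{p1},{p4},{p1,p2},{p1,p3},{p1,p4},{p2,p4},{p3,p4},{p1,p2,p3},{p1,p2,p4},{p1,p3,p4},{p2,p3,p4}} A3={{p4},{p1,p4},{p2,p4},{p3,p4},{p1,p2,p4},{p1,p3,p4},{p2,p3,p4}} A4={{p2},{p3},{p4},{p1,p2},{p1,p3},{p1,p4},{p2,p3},{p2,p4},{p3,p4},{p1,p2,p3},{p1,p2,p4},{p1,p3,p4},{p2,p3,p4}}
  A12={{p4},{p1,p2},{p1,p4},{p2,p4},{p3,p4},{p1,p2,p3},{p1,p2,p4},{p1,p3,p4},{p2,p3,p4}} A13={{p4},{p1,p4},{p2,p4},{p3,p4},{p1,p2,p4},{p1,p3,p4},{p2,p3,p4}} A14={{p2},{p4},{p1,p2},{p1,p4},{p2,p3},{p2,p4},{p3,p4},{p1,p2,p3},{p1,p2,p4},{p1,p3,p4},{p2,p3,p4}} A23={{p4},{p1,p4},{p2,p4},{p3,p4},{p1,p2,p4},{p1,p3,p4},{p2,p3,p4}} A24={{p4},{p1,p2},{p1,p3},{p1,p4},{p2,p4},{p3,p4},{p1,p2,p3},{p1,p2,p4},{p1,p3,p4},{p2,p3,p4}} A34={{p4},{p1,p4},{p2,p4},{p3,p4},{p1,p2,p4},{p1,p3,p4},{p2,p3,p4}}
  A123={{p4},{p1,p4},{p2,p4},{p3,p4},{p1,p2,p4},{p1,p3,p4},{p2,p3,p4}} A124={{p4},{p1,p2},{p1,p4},{p2,p4},{p3,p4},{p1,p2,p3},{p1,p2,p4},{p1,p3,p4},{p2,p3,p4}} A134={{p4},{p1,p4},{p2,p4},{p3,p4},{p1,p2,p4},{p1,p3,p4},{p2,p3,p4}} A234={{p4},{p1,p4},{p2,p4},{p3,p4},{p1,p2,p4},{p1,p3,p4},{p2,p3,p4}}
  A1234={{p4},{p1,p4},{p2,p4},{p3,p4},{p1,p2,p4},{p1,p3,p4},{p2,p3,p4}}
components per intersection:
  A1: {{p2},{p4},{p1,p2},{p1,p4},{p2,p3},{p2,p4},{p3,p4},{p1,p2,p3},{p1,p2,p4},{p1,p3,p4},{p2,p3,p4}}
  A2: {{p1},{p4},{p1,p2},{p1,p3},{p1,p4},{p2,p4},{p3,p4},{p1,p2,p3},{p1,p2,p4},{p1,p3,p4},{p2,p3,p4}}
  A3: {{p4},{p1,p4},{p2,p4},{p3,p4},{p1,p2,p4},{p1,p3,p4},{p2,p3,p4}}
  A4: {{p2},{p3},{p4},{p1,p2},{p1,p3},{p1,p4},{p2,p3},{p2,p4},{p3,p4},{p1,p2,p3},{p1,p2,p4},{p1,p3,p4},{p2,p3,p4}}
  A12: {{p4},{p1,p2},{p1,p4},{p2,p4},{p3,p4},{p1,p2,p3},{p1,p2,p4},{p1,p3,p4},{p2,p3,p4}}
  A13: {{p4},{p1,p4},{p2,p4},{p3,p4},{p1,p2,p4},{p1,p3,p4},{p2,p3,p4}}
  A14: {{p2},{p4},{p1,p2},{p1,p4},{p2,p3},{p2,p4},{p3,p4},{p1,p2,p3},{p1,p2,p4},{p1,p3,p4},{p2,p3,p4}}
  A23: {{p4},{p1,p4},{p2,p4},{p3,p4},{p1,p2,p4},{p1,p3,p4},{p2,p3,p4}}
  A24: {{p4},{p1,p2},{p1,p3},{p1,p4},{p2,p4},{p3,p4},{p1,p2,p3},{p1,p2,p4},{p1,p3,p4},{p2,p3,p4}}
  A34: {{p4},{p1,p4},{p2,p4},{p3,p4},{p1,p2,p4},{p1,p3,p4},{p2,p3,p4}}
  A123: {{p4},{p1,p4},{p2,p4},{p3,p4},{p1,p2,p4},{p1,p3,p4},{p2,p3,p4}}
  A124: {{p4},{p1,p2},{p1,p4},{p2,p4},{p3,p4},{p1,p2,p3},{p1,p2,p4},{p1,p3,p4},{p2,p3,p4}}
  A134: {{p4},{p1,p4},{p2,p4},{p3,p4},{p1,p2,p4},{p1,p3,p4},{p2,p3,p4}}
  A234: {{p4},{p1,p4},{p2,p4},{p3,p4},{p1,p2,p4},{p1,p3,p4},{p2,p3,p4}}
  A1234: {{p4},{p1,p4},{p2,p4},{p3,p4},{p1,p2,p4},{p1,p3,p4},{p2,p3,p4}}
C dims 4,6,4,1; δ0: rk 3, SNF 1^3; δ1: rk 3, SNF 1^3; δ2: rk 1, SNF 1^1
degree 0: 4−3−0 = 1 → Ȟ^0 ≅ Z
degree 1: 6−3−3 = 0 → Ȟ^1 ≅ 0
degree 2: 4−1−3 = 0 → Ȟ^2 ≅ 0

Ȟ^0(U;F) ≅ Z,  Ȟ^1(U;F) ≅ 0,  Ȟ^2(U;F) ≅ 0


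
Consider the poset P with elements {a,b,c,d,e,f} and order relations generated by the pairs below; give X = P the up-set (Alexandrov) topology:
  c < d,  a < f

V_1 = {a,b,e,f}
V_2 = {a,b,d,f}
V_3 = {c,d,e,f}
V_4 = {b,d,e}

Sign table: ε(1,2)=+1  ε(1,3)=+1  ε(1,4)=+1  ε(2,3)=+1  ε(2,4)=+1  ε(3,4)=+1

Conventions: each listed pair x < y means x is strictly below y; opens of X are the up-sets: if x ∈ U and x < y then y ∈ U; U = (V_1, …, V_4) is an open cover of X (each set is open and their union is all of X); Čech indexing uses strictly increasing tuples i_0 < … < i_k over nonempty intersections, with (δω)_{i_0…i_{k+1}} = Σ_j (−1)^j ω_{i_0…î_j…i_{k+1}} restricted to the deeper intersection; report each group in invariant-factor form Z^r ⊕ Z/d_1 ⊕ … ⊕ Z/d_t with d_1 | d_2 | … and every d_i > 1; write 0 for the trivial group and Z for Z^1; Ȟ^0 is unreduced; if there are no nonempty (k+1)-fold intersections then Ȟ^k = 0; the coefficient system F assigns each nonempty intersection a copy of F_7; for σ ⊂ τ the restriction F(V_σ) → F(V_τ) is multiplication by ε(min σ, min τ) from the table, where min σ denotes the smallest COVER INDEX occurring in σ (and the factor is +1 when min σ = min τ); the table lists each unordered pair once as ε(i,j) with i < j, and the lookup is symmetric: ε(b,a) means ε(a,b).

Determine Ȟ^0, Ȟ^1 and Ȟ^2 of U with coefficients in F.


nonempty intersections:
  V12={a,b,f} V13={e,f} V14={b,e} V23={d,f} V24={b,d} V34={d,e}
  V123={f} V124={b} V134={e} V234={d}
C dims 4,6,4; δ0: rk_F7 3; δ1: rk_F7 3
Ȟ^0: (4−3)−0=1 ⇒ Z/7
Ȟ^1: (6−3)−3=0 ⇒ 0
Ȟ^2: (4−0)−3=1 ⇒ Z/7

Ȟ^0(U;F) ≅ Z/7, Ȟ^1(U;F) ≅ 0, Ȟ^2(U;F) ≅ Z/7


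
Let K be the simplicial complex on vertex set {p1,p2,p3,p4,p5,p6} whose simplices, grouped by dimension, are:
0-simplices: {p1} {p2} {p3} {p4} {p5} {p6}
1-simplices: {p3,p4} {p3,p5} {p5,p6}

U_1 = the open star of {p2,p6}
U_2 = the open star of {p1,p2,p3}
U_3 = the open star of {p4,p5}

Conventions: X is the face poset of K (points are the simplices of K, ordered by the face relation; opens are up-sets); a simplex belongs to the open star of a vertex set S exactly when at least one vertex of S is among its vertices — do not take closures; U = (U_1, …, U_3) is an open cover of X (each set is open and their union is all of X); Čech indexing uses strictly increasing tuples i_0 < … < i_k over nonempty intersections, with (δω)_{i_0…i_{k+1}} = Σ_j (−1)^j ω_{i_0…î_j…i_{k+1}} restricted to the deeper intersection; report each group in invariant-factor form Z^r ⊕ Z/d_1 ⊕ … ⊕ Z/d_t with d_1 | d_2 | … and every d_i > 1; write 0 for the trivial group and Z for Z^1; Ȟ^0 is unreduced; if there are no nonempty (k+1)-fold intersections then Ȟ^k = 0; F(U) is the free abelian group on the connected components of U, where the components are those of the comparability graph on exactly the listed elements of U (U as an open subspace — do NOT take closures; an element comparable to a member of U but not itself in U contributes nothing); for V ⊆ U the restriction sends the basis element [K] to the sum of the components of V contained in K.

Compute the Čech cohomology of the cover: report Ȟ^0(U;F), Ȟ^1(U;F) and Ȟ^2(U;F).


Ȟ^0 ≅ Z^3, Ȟ^1 ≅ 0 and Ȟ^2 ≅ 0

nonempty overlaps:
  U1={{p2},{p6},{p5,p6}} U2={{p1},{p2},{p3},{p3,p4},{p3,p5}} U3={{p4},{p5},{p3,p4},{p3,p5},{p5,p6}}
  U12={{p2}} U13={{p5,p6}} U23={{p3,p4},{p3,p5}}
components per intersection:
  U1: {{p2}} {{p6},{p5,p6}}
  U2: {{p1}} {{p2}} {{p3},{p3,p4},{p3,p5}}
  U3: {{p4},{p3,p4}} {{p5},{p3,p5},{p5,p6}}
  U12: {{p2}}
  U13: {{p5,p6}}
  U23: {{p3,p4}} {{p3,p5}}
C dims 7,4; δ0: rk 4, SNF 1^4
degree 0: 7−4−0 = 3 → Ȟ^0 ≅ Z^3
degree 1: 4−0−4 = 0 → Ȟ^1 ≅ 0
degree 2: 0−0−0 = 0 → Ȟ^2 ≅ 0


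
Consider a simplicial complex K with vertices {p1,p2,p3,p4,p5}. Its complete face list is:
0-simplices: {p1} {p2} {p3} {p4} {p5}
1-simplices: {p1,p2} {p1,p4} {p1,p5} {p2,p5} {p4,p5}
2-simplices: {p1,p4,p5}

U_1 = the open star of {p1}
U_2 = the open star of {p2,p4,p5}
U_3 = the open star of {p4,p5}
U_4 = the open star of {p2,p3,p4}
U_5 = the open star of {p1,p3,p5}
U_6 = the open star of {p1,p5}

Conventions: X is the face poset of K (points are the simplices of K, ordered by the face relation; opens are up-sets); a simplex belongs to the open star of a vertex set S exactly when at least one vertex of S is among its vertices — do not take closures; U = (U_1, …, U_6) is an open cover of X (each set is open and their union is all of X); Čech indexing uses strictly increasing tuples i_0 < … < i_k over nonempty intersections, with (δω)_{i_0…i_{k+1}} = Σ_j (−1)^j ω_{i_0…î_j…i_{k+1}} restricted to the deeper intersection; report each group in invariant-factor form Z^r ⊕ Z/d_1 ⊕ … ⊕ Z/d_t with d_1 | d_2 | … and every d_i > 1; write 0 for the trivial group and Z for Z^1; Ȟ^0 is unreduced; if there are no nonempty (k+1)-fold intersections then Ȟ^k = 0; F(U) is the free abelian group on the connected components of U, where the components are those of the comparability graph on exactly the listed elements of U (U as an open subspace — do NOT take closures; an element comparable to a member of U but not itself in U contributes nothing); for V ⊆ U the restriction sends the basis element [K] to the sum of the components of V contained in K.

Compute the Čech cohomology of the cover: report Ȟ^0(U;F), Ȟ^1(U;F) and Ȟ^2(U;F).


nerve simplices:
  U1={{p1},{p1,p2},{p1,p4},{p1,p5},{p1,p4,p5}} U2={{p2},{p4},{p5},{p1,p2},{p1,p4},{p1,p5},{p2,p5},{p4,p5},{p1,p4,p5}} U3={{p4},{p5},{p1,p4},{p1,p5},{p2,p5},{p4,p5},{p1,p4,p5}} U4={{p2},{p3},{p4},{p1,p2},{p1,p4},{p2,p5},{p4,p5},{p1,p4,p5}} U5={{p1},{p3},{p5},{p1,p2},{p1,p4},{p1,p5},{p2,p5},{p4,p5},{p1,p4,p5}} U6={{p1},{p5},{p1,p2},{p1,p4},{p1,p5},{p2,p5},{p4,p5},{p1,p4,p5}}
  U12={{p1,p2},{p1,p4},{p1,p5},{p1,p4,p5}} U13={{p1,p4},{p1,p5},{p1,p4,p5}} U14={{p1,p2},{p1,p4},{p1,p4,p5}} U15={{p1},{p1,p2},{p1,p4},{p1,p5},{p1,p4,p5}} U16={{p1},{p1,p2},{p1,p4},{p1,p5},{p1,p4,p5}} U23={{p4},{p5},{p1,p4},{p1,p5},{p2,p5},{p4,p5},{p1,p4,p5}} U24={{p2},{p4},{p1,p2},{p1,p4},{p2,p5},{p4,p5},{p1,p4,p5}} U25={{p5},{p1,p2},{p1,p4},{p1,p5},{p2,p5},{p4,p5},{p1,p4,p5}} U26={{p5},{p1,p2},{p1,p4},{p1,p5},{p2,p5},{p4,p5},{p1,p4,p5}} U34={{p4},{p1,p4},{p2,p5},{p4,p5},{p1,p4,p5}} U35={{p5},{p1,p4},{p1,p5},{p2,p5},{p4,p5},{p1,p4,p5}} U36={{p5},{p1,p4},{p1,p5},{p2,p5},{p4,p5},{p1,p4,p5}} U45={{p3},{p1,p2},{p1,p4},{p2,p5},{p4,p5},{p1,p4,p5}} U46={{p1,p2},{p1,p4},{p2,p5},{p4,p5},{p1,p4,p5}} U56={{p1},{p5},{p1,p2},{p1,p4},{p1,p5},{p2,p5},{p4,p5},{p1,p4,p5}}
  U123={{p1,p4},{p1,p5},{p1,p4,p5}} U124={{p1,p2},{p1,p4},{p1,p4,p5}} U125={{p1,p2},{p1,p4},{p1,p5},{p1,p4,p5}} U126={{p1,p2},{p1,p4},{p1,p5},{p1,p4,p5}} U134={{p1,p4},{p1,p4,p5}} U135={{p1,p4},{p1,p5},{p1,p4,p5}} U136={{p1,p4},{p1,p5},{p1,p4,p5}} U145={{p1,p2},{p1,p4},{p1,p4,p5}} U146={{p1,p2},{p1,p4},{p1,p4,p5}} U156={{p1},{p1,p2},{p1,p4},{p1,p5},{p1,p4,p5}} U234={{p4},{p1,p4},{p2,p5},{p4,p5},{p1,p4,p5}} U235={{p5},{p1,p4},{p1,p5},{p2,p5},{p4,p5},{p1,p4,p5}} U236={{p5},{p1,p4},{p1,p5},{p2,p5},{p4,p5},{p1,p4,p5}} U245={{p1,p2},{p1,p4},{p2,p5},{p4,p5},{p1,p4,p5}} U246={{p1,p2},{p1,p4},{p2,p5},{p4,p5},{p1,p4,p5}} U256={{p5},{p1,p2},{p1,p4},{p1,p5},{p2,p5},{p4,p5},{p1,p4,p5}} U345={{p1,p4},{p2,p5},{p4,p5},{p1,p4,p5}} U346={{p1,p4},{p2,p5},{p4,p5},{p1,p4,p5}} U356={{p5},{p1,p4},{p1,p5},{p2,p5},{p4,p5},{p1,p4,p5}} U456={{p1,p2},{p1,p4},{p2,p5},{p4,p5},{p1,p4,p5}}
  U1234={{p1,p4},{p1,p4,p5}} U1235={{p1,p4},{p1,p5},{p1,p4,p5}} U1236={{p1,p4},{p1,p5},{p1,p4,p5}} U1245={{p1,p2},{p1,p4},{p1,p4,p5}} U1246={{p1,p2},{p1,p4},{p1,p4,p5}} U1256={{p1,p2},{p1,p4},{p1,p5},{p1,p4,p5}} U1345={{p1,p4},{p1,p4,p5}} U1346={{p1,p4},{p1,p4,p5}} U1356={{p1,p4},{p1,p5},{p1,p4,p5}} U1456={{p1,p2},{p1,p4},{p1,p4,p5}} U2345={{p1,p4},{p2,p5},{p4,p5},{p1,p4,p5}} U2346={{p1,p4},{p2,p5},{p4,p5},{p1,p4,p5}} U2356={{p5},{p1,p4},{p1,p5},{p2,p5},{p4,p5},{p1,p4,p5}} U2456={{p1,p2},{p1,p4},{p2,p5},{p4,p5},{p1,p4,p5}} U3456={{p1,p4},{p2,p5},{p4,p5},{p1,p4,p5}}
  U12345={{p1,p4},{p1,p4,p5}} U12346={{p1,p4},{p1,p4,p5}} U12356={{p1,p4},{p1,p5},{p1,p4,p5}} U12456={{p1,p2},{p1,p4},{p1,p4,p5}} U13456={{p1,p4},{p1,p4,p5}} U23456={{p1,p4},{p2,p5},{p4,p5},{p1,p4,p5}}
  U123456={{p1,p4},{p1,p4,p5}}
components per intersection:
  U1: {{p1},{p1,p2},{p1,p4},{p1,p5},{p1,p4,p5}}
  U2: {{p2},{p4},{p5},{p1,p2},{p1,p4},{p1,p5},{p2,p5},{p4,p5},{p1,p4,p5}}
  U3: {{p4},{p5},{p1,p4},{p1,p5},{p2,p5},{p4,p5},{p1,p4,p5}}
  U4: {{p2},{p1,p2},{p2,p5}} {{p3}} {{p4},{p1,p4},{p4,p5},{p1,p4,p5}}
  U5: {{p1},{p5},{p1,p2},{p1,p4},{p1,p5},{p2,p5},{p4,p5},{p1,p4,p5}} {{p3}}
  U6: {{p1},{p5},{p1,p2},{p1,p4},{p1,p5},{p2,p5},{p4,p5},{p1,p4,p5}}
  U12: {{p1,p2}} {{p1,p4},{p1,p5},{p1,p4,p5}}
  U13: {{p1,p4},{p1,p5},{p1,p4,p5}}
  U14: {{p1,p2}} {{p1,p4},{p1,p4,p5}}
  U15: {{p1},{p1,p2},{p1,p4},{p1,p5},{p1,p4,p5}}
  U16: {{p1},{p1,p2},{p1,p4},{p1,p5},{p1,p4,p5}}
  U23: {{p4},{p5},{p1,p4},{p1,p5},{p2,p5},{p4,p5},{p1,p4,p5}}
  U24: {{p2},{p1,p2},{p2,p5}} {{p4},{p1,p4},{p4,p5},{p1,p4,p5}}
  U25: {{p5},{p1,p4},{p1,p5},{p2,p5},{p4,p5},{p1,p4,p5}} {{p1,p2}}
  U26: {{p5},{p1,p4},{p1,p5},{p2,p5},{p4,p5},{p1,p4,p5}} {{p1,p2}}
  U34: {{p4},{p1,p4},{p4,p5},{p1,p4,p5}} {{p2,p5}}
  U35: {{p5},{p1,p4},{p1,p5},{p2,p5},{p4,p5},{p1,p4,p5}}
  U36: {{p5},{p1,p4},{p1,p5},{p2,p5},{p4,p5},{p1,p4,p5}}
  U45: {{p3}} {{p1,p2}} {{p1,p4},{p4,p5},{p1,p4,p5}} {{p2,p5}}
  U46: {{p1,p2}} {{p1,p4},{p4,p5},{p1,p4,p5}} {{p2,p5}}
  U56: {{p1},{p5},{p1,p2},{p1,p4},{p1,p5},{p2,p5},{p4,p5},{p1,p4,p5}}
  U123: {{p1,p4},{p1,p5},{p1,p4,p5}}
  U124: {{p1,p2}} {{p1,p4},{p1,p4,p5}}
  U125: {{p1,p2}} {{p1,p4},{p1,p5},{p1,p4,p5}}
  U126: {{p1,p2}} {{p1,p4},{p1,p5},{p1,p4,p5}}
  U134: {{p1,p4},{p1,p4,p5}}
  U135: {{p1,p4},{p1,p5},{p1,p4,p5}}
  U136: {{p1,p4},{p1,p5},{p1,p4,p5}}
  U145: {{p1,p2}} {{p1,p4},{p1,p4,p5}}
  U146: {{p1,p2}} {{p1,p4},{p1,p4,p5}}
  U156: {{p1},{p1,p2},{p1,p4},{p1,p5},{p1,p4,p5}}
  U234: {{p4},{p1,p4},{p4,p5},{p1,p4,p5}} {{p2,p5}}
  U235: {{p5},{p1,p4},{p1,p5},{p2,p5},{p4,p5},{p1,p4,p5}}
  U236: {{p5},{p1,p4},{p1,p5},{p2,p5},{p4,p5},{p1,p4,p5}}
  U245: {{p1,p2}} {{p1,p4},{p4,p5},{p1,p4,p5}} {{p2,p5}}
  U246: {{p1,p2}} {{p1,p4},{p4,p5},{p1,p4,p5}} {{p2,p5}}
  U256: {{p5},{p1,p4},{p1,p5},{p2,p5},{p4,p5},{p1,p4,p5}} {{p1,p2}}
  U345: {{p1,p4},{p4,p5},{p1,p4,p5}} {{p2,p5}}
  U346: {{p1,p4},{p4,p5},{p1,p4,p5}} {{p2,p5}}
  U356: {{p5},{p1,p4},{p1,p5},{p2,p5},{p4,p5},{p1,p4,p5}}
  U456: {{p1,p2}} {{p1,p4},{p4,p5},{p1,p4,p5}} {{p2,p5}}
  U1234: {{p1,p4},{p1,p4,p5}}
  U1235: {{p1,p4},{p1,p5},{p1,p4,p5}}
  U1236: {{p1,p4},{p1,p5},{p1,p4,p5}}
  U1245: {{p1,p2}} {{p1,p4},{p1,p4,p5}}
  U1246: {{p1,p2}} {{p1,p4},{p1,p4,p5}}
  U1256: {{p1,p2}} {{p1,p4},{p1,p5},{p1,p4,p5}}
  U1345: {{p1,p4},{p1,p4,p5}}
  U1346: {{p1,p4},{p1,p4,p5}}
  U1356: {{p1,p4},{p1,p5},{p1,p4,p5}}
  U1456: {{p1,p2}} {{p1,p4},{p1,p4,p5}}
  U2345: {{p1,p4},{p4,p5},{p1,p4,p5}} {{p2,p5}}
  U2346: {{p1,p4},{p4,p5},{p1,p4,p5}} {{p2,p5}}
  U2356: {{p5},{p1,p4},{p1,p5},{p2,p5},{p4,p5},{p1,p4,p5}}
  U2456: {{p1,p2}} {{p1,p4},{p4,p5},{p1,p4,p5}} {{p2,p5}}
  U3456: {{p1,p4},{p4,p5},{p1,p4,p5}} {{p2,p5}}
  U12345: {{p1,p4},{p1,p4,p5}}
  U12346: {{p1,p4},{p1,p4,p5}}
  U12356: {{p1,p4},{p1,p5},{p1,p4,p5}}
  U12456: {{p1,p2}} {{p1,p4},{p1,p4,p5}}
  U13456: {{p1,p4},{p1,p4,p5}}
  U23456: {{p1,p4},{p4,p5},{p1,p4,p5}} {{p2,p5}}
  U123456: {{p1,p4},{p1,p4,p5}}
C dims 9,26,35,24; δ0: rk 7, SNF 1^7; δ1: rk 18, SNF 1^18; δ2: rk 17, SNF 1^17
degree 0: 9−7−0 = 2 → Ȟ^0 ≅ Z^2
degree 1: 26−18−7 = 1 → Ȟ^1 ≅ Z
degree 2: 35−17−18 = 0 → Ȟ^2 ≅ 0

Ȟ^0 ≅ Z^2,  Ȟ^1 ≅ Z,  Ȟ^2 ≅ 0
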